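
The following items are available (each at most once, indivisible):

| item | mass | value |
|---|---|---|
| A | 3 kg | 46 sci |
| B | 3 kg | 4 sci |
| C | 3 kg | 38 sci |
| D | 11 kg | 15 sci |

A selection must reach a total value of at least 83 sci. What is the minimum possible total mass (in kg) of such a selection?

6

Subsets with value ≥ 83, sorted by total mass:
- A+C: mass 6, value 84
- A+B+C: mass 9, value 88
Minimum mass: 6 kg.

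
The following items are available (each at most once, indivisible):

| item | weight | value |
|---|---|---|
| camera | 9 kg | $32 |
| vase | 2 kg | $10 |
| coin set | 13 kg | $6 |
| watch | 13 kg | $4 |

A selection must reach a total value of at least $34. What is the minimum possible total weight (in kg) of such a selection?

11

Subsets with value ≥ 34, sorted by total weight:
- camera+vase: weight 11, value 42
- camera+coin set: weight 22, value 38
Minimum weight: 11 kg.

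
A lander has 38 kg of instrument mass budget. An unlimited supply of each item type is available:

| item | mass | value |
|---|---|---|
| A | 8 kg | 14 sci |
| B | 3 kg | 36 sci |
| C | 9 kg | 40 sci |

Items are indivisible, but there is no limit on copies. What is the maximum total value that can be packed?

432 sci

Best value-per-unit is B at 36/3, and filling with it alone uses mass 12×3=36. No mix of the others beats 12×36 = 432.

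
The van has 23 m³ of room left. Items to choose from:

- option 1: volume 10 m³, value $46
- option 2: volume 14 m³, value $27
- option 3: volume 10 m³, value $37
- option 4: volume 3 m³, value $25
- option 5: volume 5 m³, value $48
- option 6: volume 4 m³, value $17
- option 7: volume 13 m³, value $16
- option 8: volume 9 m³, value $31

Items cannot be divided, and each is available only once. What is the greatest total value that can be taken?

$136

Check high-value combinations within 23 m³:
- option 1+option 4+option 5+option 6: volume 10+3+5+4=22, value 46+25+48+17=136
- option 3+option 4+option 5+option 6: volume 10+3+5+4=22, value 37+25+48+17=127
- option 4+option 5+option 6+option 8: volume 3+5+4+9=21, value 25+48+17+31=121
- option 1+option 4+option 5: volume 10+3+5=18, value 46+25+48=119
Best: $136.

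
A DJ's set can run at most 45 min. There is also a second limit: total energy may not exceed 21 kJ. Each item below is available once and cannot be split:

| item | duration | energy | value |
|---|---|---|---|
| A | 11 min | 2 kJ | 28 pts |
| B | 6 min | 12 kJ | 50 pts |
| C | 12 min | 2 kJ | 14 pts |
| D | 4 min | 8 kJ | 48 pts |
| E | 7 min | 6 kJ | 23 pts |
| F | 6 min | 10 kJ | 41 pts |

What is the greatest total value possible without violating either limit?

Feasible sets respecting both limits:
- A+D+F: duration 21, energy 20, value 117
- A+C+D+E: duration 34, energy 18, value 113
- A+C+E+F: duration 36, energy 20, value 106
Best: 117 pts.

117 pts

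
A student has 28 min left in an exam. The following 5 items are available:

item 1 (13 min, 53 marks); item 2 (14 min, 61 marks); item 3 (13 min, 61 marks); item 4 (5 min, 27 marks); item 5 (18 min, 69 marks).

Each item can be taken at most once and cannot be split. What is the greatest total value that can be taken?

This is a 0/1 knapsack; check combinations near the capacity.
- item 2+item 3: time 14+13=27, value 61+61=122
- item 1+item 3: time 13+13=26, value 53+61=114
- item 1+item 2: time 13+14=27, value 53+61=114
- item 4+item 5: time 5+18=23, value 27+69=96
- item 3+item 4: time 13+5=18, value 61+27=88
Best: 122 marks.

122 marks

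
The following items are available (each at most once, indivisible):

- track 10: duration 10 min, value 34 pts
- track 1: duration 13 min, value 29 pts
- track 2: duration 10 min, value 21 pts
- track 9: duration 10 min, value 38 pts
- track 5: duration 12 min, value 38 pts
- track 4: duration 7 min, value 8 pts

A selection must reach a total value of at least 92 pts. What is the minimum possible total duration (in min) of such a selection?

Subsets with value ≥ 92, sorted by total duration:
- track 10+track 2+track 9: duration 30, value 93
- track 10+track 9+track 5: duration 32, value 110
- track 2+track 9+track 5: duration 32, value 97
Minimum duration: 30 min.

30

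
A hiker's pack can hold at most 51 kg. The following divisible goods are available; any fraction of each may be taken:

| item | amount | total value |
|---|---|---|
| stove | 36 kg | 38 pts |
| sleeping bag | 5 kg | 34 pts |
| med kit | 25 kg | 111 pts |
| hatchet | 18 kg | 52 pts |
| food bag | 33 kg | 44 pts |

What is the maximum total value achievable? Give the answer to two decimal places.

Take in order of value per unit:
- sleeping bag (34/5 per unit): all 5 → value 34, running total 34.00
- med kit (111/25 per unit): all 25 → value 111, running total 145.00
- hatchet (52/18 per unit): all 18 → value 52, running total 197.00
- food bag (44/33 per unit): 3 of 33 → value 3×44/33 = 4.0000, running total 201.00
Total 201.00.

201.00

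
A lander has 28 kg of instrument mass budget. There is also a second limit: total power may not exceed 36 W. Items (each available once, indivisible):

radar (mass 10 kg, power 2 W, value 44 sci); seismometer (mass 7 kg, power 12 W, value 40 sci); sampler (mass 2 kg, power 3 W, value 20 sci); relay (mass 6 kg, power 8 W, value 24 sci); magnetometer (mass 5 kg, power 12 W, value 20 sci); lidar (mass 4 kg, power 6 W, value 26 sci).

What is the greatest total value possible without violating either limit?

Feasible sets respecting both limits:
- radar+seismometer+sampler+magnetometer+lidar: mass 28, power 35, value 150
- radar+seismometer+relay+lidar: mass 27, power 28, value 134
- radar+sampler+relay+magnetometer+lidar: mass 27, power 31, value 134
- radar+seismometer+sampler+lidar: mass 23, power 23, value 130
Best: 150 sci.

150 sci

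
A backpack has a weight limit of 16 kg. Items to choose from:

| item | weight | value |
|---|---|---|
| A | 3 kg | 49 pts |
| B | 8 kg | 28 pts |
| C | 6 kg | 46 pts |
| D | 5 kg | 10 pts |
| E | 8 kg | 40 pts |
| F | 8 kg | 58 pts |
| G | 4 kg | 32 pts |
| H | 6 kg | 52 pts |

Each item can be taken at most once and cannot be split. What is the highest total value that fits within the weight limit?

147 pts

Check high-value combinations within 16 kg:
- A+C+H: weight 3+6+6=15, value 49+46+52=147
- A+F+G: weight 3+8+4=15, value 49+58+32=139
- A+G+H: weight 3+4+6=13, value 49+32+52=133
- C+G+H: weight 6+4+6=16, value 46+32+52=130
- A+C+G: weight 3+6+4=13, value 49+46+32=127
Best: 147 pts.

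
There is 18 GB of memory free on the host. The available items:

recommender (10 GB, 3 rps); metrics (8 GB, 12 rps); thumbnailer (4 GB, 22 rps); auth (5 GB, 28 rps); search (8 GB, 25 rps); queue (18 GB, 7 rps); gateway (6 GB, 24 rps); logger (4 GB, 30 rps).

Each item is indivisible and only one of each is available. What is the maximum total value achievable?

Check high-value combinations within 18 GB:
- auth+search+logger: memory 5+8+4=17, value 28+25+30=83
- auth+gateway+logger: memory 5+6+4=15, value 28+24+30=82
- thumbnailer+auth+logger: memory 4+5+4=13, value 22+28+30=80
- search+gateway+logger: memory 8+6+4=18, value 25+24+30=79
Best: 83 rps.

83 rps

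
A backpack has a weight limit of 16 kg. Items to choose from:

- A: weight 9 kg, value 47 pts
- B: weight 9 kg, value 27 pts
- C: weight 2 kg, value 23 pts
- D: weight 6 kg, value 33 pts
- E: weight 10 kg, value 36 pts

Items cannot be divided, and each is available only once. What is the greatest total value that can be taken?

This is a 0/1 knapsack; check combinations near the capacity.
- A+D: weight 9+6=15, value 47+33=80
- A+C: weight 9+2=11, value 47+23=70
- D+E: weight 6+10=16, value 33+36=69
Best: 80 pts.

80 pts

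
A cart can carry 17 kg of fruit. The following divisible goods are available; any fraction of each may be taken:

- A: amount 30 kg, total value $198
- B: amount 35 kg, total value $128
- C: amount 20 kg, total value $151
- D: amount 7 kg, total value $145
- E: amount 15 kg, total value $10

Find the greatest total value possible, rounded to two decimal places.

220.50

Take in order of value per unit:
- D (145/7 per unit): all 7 → value 145, running total 145.00
- C (151/20 per unit): 10 of 20 → value 10×151/20 = 75.5000, running total 220.50
Total 220.50.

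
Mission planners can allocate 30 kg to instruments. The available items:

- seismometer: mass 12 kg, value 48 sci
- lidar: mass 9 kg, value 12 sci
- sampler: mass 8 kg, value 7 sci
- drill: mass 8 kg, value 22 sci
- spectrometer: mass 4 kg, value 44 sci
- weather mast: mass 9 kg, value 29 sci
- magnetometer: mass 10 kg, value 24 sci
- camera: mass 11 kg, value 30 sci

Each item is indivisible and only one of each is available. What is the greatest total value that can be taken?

122 sci

Check high-value combinations within 30 kg:
- seismometer+spectrometer+camera: mass 12+4+11=27, value 48+44+30=122
- seismometer+spectrometer+weather mast: mass 12+4+9=25, value 48+44+29=121
- seismometer+spectrometer+magnetometer: mass 12+4+10=26, value 48+44+24=116
- seismometer+drill+spectrometer: mass 12+8+4=24, value 48+22+44=114
Best: 122 sci.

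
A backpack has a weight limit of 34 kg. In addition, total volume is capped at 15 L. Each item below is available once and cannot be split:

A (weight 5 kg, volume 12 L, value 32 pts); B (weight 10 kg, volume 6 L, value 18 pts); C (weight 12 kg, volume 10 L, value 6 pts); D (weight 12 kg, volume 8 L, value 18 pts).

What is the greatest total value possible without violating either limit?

36 pts

Feasible sets respecting both limits:
- B+D: weight 22, volume 14, value 36
- A: weight 5, volume 12, value 32
- B: weight 10, volume 6, value 18
Best: 36 pts.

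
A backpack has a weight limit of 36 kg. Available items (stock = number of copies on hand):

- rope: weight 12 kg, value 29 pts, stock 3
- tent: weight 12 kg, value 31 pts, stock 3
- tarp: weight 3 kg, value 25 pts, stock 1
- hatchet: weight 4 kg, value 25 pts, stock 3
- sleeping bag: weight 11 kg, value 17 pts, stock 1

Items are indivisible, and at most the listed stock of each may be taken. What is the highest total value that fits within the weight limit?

Best selections within weight 36 and stock limits:
- 2×tent + 1×tarp + 2×hatchet: weight 35, value 137
- 2×tent + 3×hatchet: weight 36, value 137
- 1×rope + 1×tent + 1×tarp + 2×hatchet: weight 35, value 135
Best: 137 pts.

137 pts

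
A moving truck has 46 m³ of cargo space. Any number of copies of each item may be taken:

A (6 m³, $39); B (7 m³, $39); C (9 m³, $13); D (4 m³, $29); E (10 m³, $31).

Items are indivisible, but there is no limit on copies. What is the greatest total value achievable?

$329

Best value-per-unit is D at 29/4; filling with it alone gives 11×29 = 319.
Optimal mix: 1×A + 10×D → volume 46, value 329.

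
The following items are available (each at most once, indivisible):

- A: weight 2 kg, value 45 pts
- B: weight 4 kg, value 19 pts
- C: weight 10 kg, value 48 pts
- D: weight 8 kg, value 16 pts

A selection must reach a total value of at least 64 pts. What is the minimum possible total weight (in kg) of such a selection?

Subsets with value ≥ 64, sorted by total weight:
- A+B: weight 6, value 64
- A+C: weight 12, value 93
- A+B+D: weight 14, value 80
- B+C: weight 14, value 67
Minimum weight: 6 kg.

6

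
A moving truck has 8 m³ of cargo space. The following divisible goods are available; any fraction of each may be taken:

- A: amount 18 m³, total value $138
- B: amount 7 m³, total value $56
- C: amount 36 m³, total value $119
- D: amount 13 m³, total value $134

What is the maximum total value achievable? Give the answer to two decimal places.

82.46

Take in order of value per unit:
- D (134/13 per unit): 8 of 13 → value 8×134/13 = 82.4615, running total 82.46
Total 82.46.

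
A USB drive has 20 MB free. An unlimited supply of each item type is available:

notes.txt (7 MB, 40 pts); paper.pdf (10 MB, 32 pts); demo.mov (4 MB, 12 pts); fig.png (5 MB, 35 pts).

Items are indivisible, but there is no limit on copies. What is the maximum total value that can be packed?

140 pts

Best value-per-unit is fig.png at 35/5, and filling with it alone uses size 4×5=20. No mix of the others beats 4×35 = 140.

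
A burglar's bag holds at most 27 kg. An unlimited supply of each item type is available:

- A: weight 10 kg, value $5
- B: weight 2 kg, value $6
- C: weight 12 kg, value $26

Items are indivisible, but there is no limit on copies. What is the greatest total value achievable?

Best value-per-unit is B at 6/2, and filling with it alone uses weight 13×2=26. No mix of the others beats 13×6 = 78.

$78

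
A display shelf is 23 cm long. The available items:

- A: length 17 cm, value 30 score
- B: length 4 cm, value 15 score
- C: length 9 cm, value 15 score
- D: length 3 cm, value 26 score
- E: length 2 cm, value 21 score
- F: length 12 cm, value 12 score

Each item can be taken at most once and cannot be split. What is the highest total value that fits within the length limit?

Check high-value combinations within 23 cm:
- B+C+D+E: length 4+9+3+2=18, value 15+15+26+21=77
- A+D+E: length 17+3+2=22, value 30+26+21=77
- B+D+E+F: length 4+3+2+12=21, value 15+26+21+12=74
- A+B+E: length 17+4+2=23, value 30+15+21=66
- B+D+E: length 4+3+2=9, value 15+26+21=62
Best: 77 score.

77 score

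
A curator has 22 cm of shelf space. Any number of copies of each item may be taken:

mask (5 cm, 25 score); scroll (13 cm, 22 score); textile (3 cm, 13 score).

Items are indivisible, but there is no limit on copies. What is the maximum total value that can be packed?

Best value-per-unit is mask at 25/5; filling with it alone gives 4×25 = 100.
Optimal mix: 2×mask + 4×textile → length 22, value 102.

102 score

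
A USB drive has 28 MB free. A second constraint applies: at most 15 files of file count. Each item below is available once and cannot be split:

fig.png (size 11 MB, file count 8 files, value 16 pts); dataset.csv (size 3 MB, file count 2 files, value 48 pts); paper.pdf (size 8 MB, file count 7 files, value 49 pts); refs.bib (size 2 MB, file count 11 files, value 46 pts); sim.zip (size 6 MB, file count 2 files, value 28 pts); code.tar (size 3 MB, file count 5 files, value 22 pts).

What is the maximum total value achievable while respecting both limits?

125 pts

Feasible sets respecting both limits:
- dataset.csv+paper.pdf+sim.zip: size 17, file count 11, value 125
- dataset.csv+refs.bib+sim.zip: size 11, file count 15, value 122
- dataset.csv+paper.pdf+code.tar: size 14, file count 14, value 119
Best: 125 pts.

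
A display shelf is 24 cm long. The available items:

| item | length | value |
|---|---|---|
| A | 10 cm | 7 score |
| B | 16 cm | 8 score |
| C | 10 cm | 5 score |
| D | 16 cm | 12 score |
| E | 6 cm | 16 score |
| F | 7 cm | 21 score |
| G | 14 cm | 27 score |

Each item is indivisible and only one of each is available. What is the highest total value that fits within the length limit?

48 score

Check high-value combinations within 24 cm:
- F+G: length 7+14=21, value 21+27=48
- A+E+F: length 10+6+7=23, value 7+16+21=44
- E+G: length 6+14=20, value 16+27=43
- C+E+F: length 10+6+7=23, value 5+16+21=42
- E+F: length 6+7=13, value 16+21=37
Best: 48 score.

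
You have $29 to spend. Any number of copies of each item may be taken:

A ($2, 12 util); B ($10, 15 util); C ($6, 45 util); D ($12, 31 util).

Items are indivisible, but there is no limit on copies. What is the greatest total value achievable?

Best value-per-unit is C at 45/6; filling with it alone gives 4×45 = 180.
Optimal mix: 2×A + 4×C → cost 28, value 204.

204 util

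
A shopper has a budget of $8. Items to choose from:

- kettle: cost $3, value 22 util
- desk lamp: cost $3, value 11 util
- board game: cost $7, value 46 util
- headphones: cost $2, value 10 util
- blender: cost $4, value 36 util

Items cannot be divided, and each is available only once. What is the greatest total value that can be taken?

Check high-value combinations within $8:
- kettle+blender: cost 3+4=7, value 22+36=58
- desk lamp+blender: cost 3+4=7, value 11+36=47
- headphones+blender: cost 2+4=6, value 10+36=46
- board game: cost 7, value 46
- kettle+desk lamp+headphones: cost 3+3+2=8, value 22+11+10=43
Best: 58 util.

58 util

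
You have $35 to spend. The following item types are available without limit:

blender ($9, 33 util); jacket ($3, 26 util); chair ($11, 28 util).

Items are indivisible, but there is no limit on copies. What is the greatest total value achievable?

286 util

Best value-per-unit is jacket at 26/3, and filling with it alone uses cost 11×3=33. No mix of the others beats 11×26 = 286.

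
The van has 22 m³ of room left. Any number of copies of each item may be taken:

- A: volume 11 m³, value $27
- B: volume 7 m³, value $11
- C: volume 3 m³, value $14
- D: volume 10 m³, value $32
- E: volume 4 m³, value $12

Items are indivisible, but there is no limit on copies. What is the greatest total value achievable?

$98

Best value-per-unit is C at 14/3, and filling with it alone uses volume 7×3=21. No mix of the others beats 7×14 = 98.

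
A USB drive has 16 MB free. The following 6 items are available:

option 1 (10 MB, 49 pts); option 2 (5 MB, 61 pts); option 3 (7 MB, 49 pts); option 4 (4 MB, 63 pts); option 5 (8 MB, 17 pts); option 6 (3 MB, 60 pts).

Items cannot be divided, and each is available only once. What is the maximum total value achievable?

This is a 0/1 knapsack; check combinations near the capacity.
- option 2+option 4+option 6: size 5+4+3=12, value 61+63+60=184
- option 2+option 3+option 4: size 5+7+4=16, value 61+49+63=173
- option 3+option 4+option 6: size 7+4+3=14, value 49+63+60=172
Best: 184 pts.

184 pts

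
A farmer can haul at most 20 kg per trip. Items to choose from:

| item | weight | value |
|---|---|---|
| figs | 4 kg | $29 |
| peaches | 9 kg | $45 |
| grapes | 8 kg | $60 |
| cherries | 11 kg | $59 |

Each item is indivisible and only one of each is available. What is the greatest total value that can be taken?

$119

Check high-value combinations within 20 kg:
- grapes+cherries: weight 8+11=19, value 60+59=119
- peaches+grapes: weight 9+8=17, value 45+60=105
- peaches+cherries: weight 9+11=20, value 45+59=104
Best: $119.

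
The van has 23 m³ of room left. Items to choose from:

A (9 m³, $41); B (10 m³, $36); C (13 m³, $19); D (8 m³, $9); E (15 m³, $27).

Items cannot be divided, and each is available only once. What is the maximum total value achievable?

Check high-value combinations within 23 m³:
- A+B: volume 9+10=19, value 41+36=77
- A+C: volume 9+13=22, value 41+19=60
- B+C: volume 10+13=23, value 36+19=55
Best: $77.

$77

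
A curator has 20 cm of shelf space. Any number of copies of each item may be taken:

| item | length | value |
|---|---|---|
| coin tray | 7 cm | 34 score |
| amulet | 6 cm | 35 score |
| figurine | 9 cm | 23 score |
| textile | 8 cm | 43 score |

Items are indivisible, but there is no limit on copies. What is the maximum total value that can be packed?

113 score

Best value-per-unit is amulet at 35/6; filling with it alone gives 3×35 = 105.
Optimal mix: 2×amulet + 1×textile → length 20, value 113.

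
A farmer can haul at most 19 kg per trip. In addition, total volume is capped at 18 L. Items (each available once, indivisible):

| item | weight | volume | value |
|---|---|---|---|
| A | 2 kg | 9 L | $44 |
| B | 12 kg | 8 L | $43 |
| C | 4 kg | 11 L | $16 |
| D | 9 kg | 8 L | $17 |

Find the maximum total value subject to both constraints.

Feasible sets respecting both limits:
- A+B: weight 14, volume 17, value 87
- A+D: weight 11, volume 17, value 61
- A: weight 2, volume 9, value 44
Best: $87.

$87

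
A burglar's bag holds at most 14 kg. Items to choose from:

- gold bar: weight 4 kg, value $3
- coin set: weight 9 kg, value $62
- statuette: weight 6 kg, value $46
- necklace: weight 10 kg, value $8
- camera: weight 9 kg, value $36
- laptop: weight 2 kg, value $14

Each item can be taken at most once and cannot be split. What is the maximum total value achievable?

$76

This is a 0/1 knapsack; check combinations near the capacity.
- coin set+laptop: weight 9+2=11, value 62+14=76
- gold bar+coin set: weight 4+9=13, value 3+62=65
- gold bar+statuette+laptop: weight 4+6+2=12, value 3+46+14=63
- coin set: weight 9, value 62
- statuette+laptop: weight 6+2=8, value 46+14=60
Best: $76.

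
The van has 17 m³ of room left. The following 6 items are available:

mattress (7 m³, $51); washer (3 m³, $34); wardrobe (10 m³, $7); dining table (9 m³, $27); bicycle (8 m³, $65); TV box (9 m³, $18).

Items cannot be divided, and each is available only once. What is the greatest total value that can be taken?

$116

Check high-value combinations within 17 m³:
- mattress+bicycle: volume 7+8=15, value 51+65=116
- washer+bicycle: volume 3+8=11, value 34+65=99
- dining table+bicycle: volume 9+8=17, value 27+65=92
Best: $116.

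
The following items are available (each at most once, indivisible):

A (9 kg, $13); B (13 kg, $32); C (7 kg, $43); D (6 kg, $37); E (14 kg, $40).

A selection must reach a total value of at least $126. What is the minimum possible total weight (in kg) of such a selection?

36

Subsets with value ≥ 126, sorted by total weight:
- A+C+D+E: weight 36, value 133
- B+C+D+E: weight 40, value 152
Minimum weight: 36 kg.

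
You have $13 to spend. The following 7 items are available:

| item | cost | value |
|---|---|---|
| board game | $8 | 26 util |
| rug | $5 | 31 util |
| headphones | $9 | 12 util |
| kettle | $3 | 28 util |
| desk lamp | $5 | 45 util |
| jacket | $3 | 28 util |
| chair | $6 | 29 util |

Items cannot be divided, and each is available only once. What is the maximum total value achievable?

This is a 0/1 knapsack; check combinations near the capacity.
- rug+kettle+desk lamp: cost 5+3+5=13, value 31+28+45=104
- rug+desk lamp+jacket: cost 5+5+3=13, value 31+45+28=104
- kettle+desk lamp+jacket: cost 3+5+3=11, value 28+45+28=101
Best: 104 util.

104 util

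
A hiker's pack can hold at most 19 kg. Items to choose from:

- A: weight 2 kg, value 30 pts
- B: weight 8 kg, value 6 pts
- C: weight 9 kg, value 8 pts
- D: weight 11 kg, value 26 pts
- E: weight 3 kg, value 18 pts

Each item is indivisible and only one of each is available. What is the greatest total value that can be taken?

This is a 0/1 knapsack; check combinations near the capacity.
- A+D+E: weight 2+11+3=16, value 30+26+18=74
- A+D: weight 2+11=13, value 30+26=56
- A+C+E: weight 2+9+3=14, value 30+8+18=56
Best: 74 pts.

74 pts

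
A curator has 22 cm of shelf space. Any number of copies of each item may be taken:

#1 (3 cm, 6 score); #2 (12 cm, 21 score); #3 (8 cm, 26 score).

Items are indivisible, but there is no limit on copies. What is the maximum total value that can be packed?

64 score

Best value-per-unit is #3 at 26/8; filling with it alone gives 2×26 = 52.
Optimal mix: 2×#1 + 2×#3 → length 22, value 64.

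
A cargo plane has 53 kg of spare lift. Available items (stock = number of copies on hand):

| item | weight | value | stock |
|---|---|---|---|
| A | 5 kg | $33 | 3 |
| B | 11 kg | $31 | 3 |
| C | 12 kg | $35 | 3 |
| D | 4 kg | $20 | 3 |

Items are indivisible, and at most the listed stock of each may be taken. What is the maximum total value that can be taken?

Best selections within weight 53 and stock limits:
- 3×A + 2×C + 3×D: weight 51, value 229
- 3×A + 1×B + 1×C + 3×D: weight 50, value 225
- 3×A + 2×B + 3×D: weight 49, value 221
- 3×A + 2×B + 1×C + 1×D: weight 53, value 216
Best: $229.

$229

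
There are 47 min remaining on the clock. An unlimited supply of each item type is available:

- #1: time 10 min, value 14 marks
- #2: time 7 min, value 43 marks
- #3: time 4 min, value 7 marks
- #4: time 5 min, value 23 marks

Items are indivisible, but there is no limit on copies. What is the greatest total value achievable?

281 marks

Best value-per-unit is #2 at 43/7; filling with it alone gives 6×43 = 258.
Optimal mix: 6×#2 + 1×#4 → time 47, value 281.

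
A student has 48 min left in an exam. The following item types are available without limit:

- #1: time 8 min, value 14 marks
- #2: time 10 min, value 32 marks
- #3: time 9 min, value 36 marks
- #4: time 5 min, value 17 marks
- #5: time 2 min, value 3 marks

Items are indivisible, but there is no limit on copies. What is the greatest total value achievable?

183 marks

Best value-per-unit is #3 at 36/9; filling with it alone gives 5×36 = 180.
Optimal mix: 5×#3 + 1×#5 → time 47, value 183.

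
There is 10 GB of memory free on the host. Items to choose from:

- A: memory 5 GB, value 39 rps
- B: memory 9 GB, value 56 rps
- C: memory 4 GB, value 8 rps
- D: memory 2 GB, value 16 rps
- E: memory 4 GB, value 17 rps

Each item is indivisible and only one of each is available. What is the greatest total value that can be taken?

Check high-value combinations within 10 GB:
- B: memory 9, value 56
- A+E: memory 5+4=9, value 39+17=56
- A+D: memory 5+2=7, value 39+16=55
Best: 56 rps.

56 rps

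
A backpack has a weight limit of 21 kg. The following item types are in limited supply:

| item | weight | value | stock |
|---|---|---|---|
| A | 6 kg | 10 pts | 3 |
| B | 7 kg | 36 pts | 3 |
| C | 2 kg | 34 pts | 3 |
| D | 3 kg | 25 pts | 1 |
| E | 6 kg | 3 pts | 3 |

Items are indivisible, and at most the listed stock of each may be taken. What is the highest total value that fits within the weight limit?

Best selections within weight 21 and stock limits:
- 2×B + 3×C: weight 20, value 174
- 2×B + 2×C + 1×D: weight 21, value 165
- 1×B + 3×C + 1×D: weight 16, value 163
Best: 174 pts.

174 pts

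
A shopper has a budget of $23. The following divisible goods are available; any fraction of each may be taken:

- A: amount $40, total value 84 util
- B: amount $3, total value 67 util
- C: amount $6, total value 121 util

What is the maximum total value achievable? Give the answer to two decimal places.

Take in order of value per unit:
- B (67/3 per unit): all 3 → value 67, running total 67.00
- C (121/6 per unit): all 6 → value 121, running total 188.00
- A (84/40 per unit): 14 of 40 → value 14×84/40 = 29.4000, running total 217.40
Total 217.40.

217.40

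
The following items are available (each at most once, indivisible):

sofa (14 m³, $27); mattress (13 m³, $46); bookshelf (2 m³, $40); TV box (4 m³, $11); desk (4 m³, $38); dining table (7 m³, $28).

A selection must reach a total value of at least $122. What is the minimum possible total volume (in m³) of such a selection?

19

Subsets with value ≥ 122, sorted by total volume:
- mattress+bookshelf+desk: volume 19, value 124
- mattress+bookshelf+TV box+desk: volume 23, value 135
- mattress+bookshelf+desk+dining table: volume 26, value 152
Minimum volume: 19 m³.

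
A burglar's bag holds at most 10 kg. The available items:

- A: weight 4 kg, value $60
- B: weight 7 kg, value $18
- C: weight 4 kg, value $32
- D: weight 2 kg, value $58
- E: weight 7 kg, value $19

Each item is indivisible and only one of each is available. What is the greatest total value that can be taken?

$150

Check high-value combinations within 10 kg:
- A+C+D: weight 4+4+2=10, value 60+32+58=150
- A+D: weight 4+2=6, value 60+58=118
- A+C: weight 4+4=8, value 60+32=92
- C+D: weight 4+2=6, value 32+58=90
Best: $150.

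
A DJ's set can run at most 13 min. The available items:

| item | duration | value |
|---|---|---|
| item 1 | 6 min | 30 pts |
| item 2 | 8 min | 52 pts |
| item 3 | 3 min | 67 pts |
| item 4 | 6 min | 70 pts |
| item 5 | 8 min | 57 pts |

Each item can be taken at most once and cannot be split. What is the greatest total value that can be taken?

137 pts

Check high-value combinations within 13 min:
- item 3+item 4: duration 3+6=9, value 67+70=137
- item 3+item 5: duration 3+8=11, value 67+57=124
- item 2+item 3: duration 8+3=11, value 52+67=119
Best: 137 pts.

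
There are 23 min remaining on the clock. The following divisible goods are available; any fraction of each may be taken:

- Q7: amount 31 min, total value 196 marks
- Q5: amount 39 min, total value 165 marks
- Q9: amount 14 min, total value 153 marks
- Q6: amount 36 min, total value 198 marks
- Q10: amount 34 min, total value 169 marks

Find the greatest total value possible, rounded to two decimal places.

209.90

Take in order of value per unit:
- Q9 (153/14 per unit): all 14 → value 153, running total 153.00
- Q7 (196/31 per unit): 9 of 31 → value 9×196/31 = 56.9032, running total 209.90
Total 209.90.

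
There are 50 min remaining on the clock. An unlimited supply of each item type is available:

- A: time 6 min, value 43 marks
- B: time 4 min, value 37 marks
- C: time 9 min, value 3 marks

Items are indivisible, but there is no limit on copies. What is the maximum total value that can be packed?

450 marks

Best value-per-unit is B at 37/4; filling with it alone gives 12×37 = 444.
Optimal mix: 1×A + 11×B → time 50, value 450.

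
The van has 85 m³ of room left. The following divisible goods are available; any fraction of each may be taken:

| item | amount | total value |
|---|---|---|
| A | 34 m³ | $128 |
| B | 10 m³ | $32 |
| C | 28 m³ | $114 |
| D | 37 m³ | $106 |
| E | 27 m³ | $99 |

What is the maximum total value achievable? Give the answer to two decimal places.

Take in order of value per unit:
- C (114/28 per unit): all 28 → value 114, running total 114.00
- A (128/34 per unit): all 34 → value 128, running total 242.00
- E (99/27 per unit): 23 of 27 → value 23×99/27 = 84.3333, running total 326.33
Total 326.33.

326.33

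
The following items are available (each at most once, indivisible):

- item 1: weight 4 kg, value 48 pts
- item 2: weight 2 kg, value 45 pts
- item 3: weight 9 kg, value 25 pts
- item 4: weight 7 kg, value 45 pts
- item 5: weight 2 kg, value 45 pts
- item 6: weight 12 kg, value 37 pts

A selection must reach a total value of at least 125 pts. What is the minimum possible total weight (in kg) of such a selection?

Subsets with value ≥ 125, sorted by total weight:
- item 1+item 2+item 5: weight 8, value 138
- item 2+item 4+item 5: weight 11, value 135
Minimum weight: 8 kg.

8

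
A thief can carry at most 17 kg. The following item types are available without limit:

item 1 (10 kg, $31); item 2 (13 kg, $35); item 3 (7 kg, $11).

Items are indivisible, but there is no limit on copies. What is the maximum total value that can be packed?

Best value-per-unit is item 1 at 31/10; filling with it alone gives 1×31 = 31.
Optimal mix: 1×item 1 + 1×item 3 → weight 17, value 42.

$42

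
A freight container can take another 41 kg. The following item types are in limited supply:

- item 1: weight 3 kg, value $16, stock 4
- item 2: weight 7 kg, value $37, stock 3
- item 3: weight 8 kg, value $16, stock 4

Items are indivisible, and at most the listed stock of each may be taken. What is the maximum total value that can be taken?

Top feasible selections:
- 4×item 1 + 3×item 2 + 1×item 3: weight 41, value 191
- 4×item 1 + 3×item 2: weight 33, value 175
- 3×item 1 + 3×item 2 + 1×item 3: weight 38, value 175
- 3×item 1 + 3×item 2: weight 30, value 159
Best: $191.

$191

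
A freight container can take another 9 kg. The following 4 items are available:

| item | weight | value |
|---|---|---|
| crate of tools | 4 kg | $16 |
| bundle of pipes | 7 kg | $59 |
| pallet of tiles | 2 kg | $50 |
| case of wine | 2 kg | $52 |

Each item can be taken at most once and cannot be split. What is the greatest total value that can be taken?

Check high-value combinations within 9 kg:
- crate of tools+pallet of tiles+case of wine: weight 4+2+2=8, value 16+50+52=118
- bundle of pipes+case of wine: weight 7+2=9, value 59+52=111
- bundle of pipes+pallet of tiles: weight 7+2=9, value 59+50=109
- pallet of tiles+case of wine: weight 2+2=4, value 50+52=102
Best: $118.

$118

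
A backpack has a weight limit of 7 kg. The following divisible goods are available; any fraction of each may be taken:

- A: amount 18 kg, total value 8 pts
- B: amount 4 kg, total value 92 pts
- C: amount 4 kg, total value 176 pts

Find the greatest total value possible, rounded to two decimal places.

Take in order of value per unit:
- C (176/4 per unit): all 4 → value 176, running total 176.00
- B (92/4 per unit): 3 of 4 → value 3×92/4 = 69.0000, running total 245.00
Total 245.00.

245.00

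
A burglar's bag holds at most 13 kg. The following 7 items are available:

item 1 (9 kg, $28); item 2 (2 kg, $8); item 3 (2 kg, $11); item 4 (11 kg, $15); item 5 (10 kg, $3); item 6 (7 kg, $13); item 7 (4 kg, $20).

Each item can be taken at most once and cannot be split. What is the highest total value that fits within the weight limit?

Check high-value combinations within 13 kg:
- item 1+item 7: weight 9+4=13, value 28+20=48
- item 1+item 2+item 3: weight 9+2+2=13, value 28+8+11=47
- item 3+item 6+item 7: weight 2+7+4=13, value 11+13+20=44
- item 2+item 6+item 7: weight 2+7+4=13, value 8+13+20=41
Best: $48.

$48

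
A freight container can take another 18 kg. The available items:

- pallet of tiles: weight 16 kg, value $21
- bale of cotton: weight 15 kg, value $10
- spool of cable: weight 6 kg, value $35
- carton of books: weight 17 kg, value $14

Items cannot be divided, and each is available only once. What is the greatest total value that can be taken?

Check high-value combinations within 18 kg:
- spool of cable: weight 6, value 35
- pallet of tiles: weight 16, value 21
- carton of books: weight 17, value 14
- bale of cotton: weight 15, value 10
Best: $35.

$35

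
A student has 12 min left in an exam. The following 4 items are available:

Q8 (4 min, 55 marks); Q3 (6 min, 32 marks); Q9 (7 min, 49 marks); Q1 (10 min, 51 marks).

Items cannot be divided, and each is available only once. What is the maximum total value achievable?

Check high-value combinations within 12 min:
- Q8+Q9: time 4+7=11, value 55+49=104
- Q8+Q3: time 4+6=10, value 55+32=87
- Q8: time 4, value 55
- Q1: time 10, value 51
Best: 104 marks.

104 marks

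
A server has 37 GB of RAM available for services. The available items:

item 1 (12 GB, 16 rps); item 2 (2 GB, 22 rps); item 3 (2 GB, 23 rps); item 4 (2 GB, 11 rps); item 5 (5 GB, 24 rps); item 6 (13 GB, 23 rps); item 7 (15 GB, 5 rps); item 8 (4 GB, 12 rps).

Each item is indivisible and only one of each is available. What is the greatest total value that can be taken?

119 rps

This is a 0/1 knapsack; check combinations near the capacity.
- item 1+item 2+item 3+item 4+item 5+item 6: memory 12+2+2+2+5+13=36, value 16+22+23+11+24+23=119
- item 2+item 3+item 4+item 5+item 6+item 8: memory 2+2+2+5+13+4=28, value 22+23+11+24+23+12=115
- item 1+item 2+item 3+item 4+item 5+item 8: memory 12+2+2+2+5+4=27, value 16+22+23+11+24+12=108
- item 1+item 2+item 3+item 5+item 6: memory 12+2+2+5+13=34, value 16+22+23+24+23=108
- item 1+item 2+item 3+item 4+item 6+item 8: memory 12+2+2+2+13+4=35, value 16+22+23+11+23+12=107
Best: 119 rps.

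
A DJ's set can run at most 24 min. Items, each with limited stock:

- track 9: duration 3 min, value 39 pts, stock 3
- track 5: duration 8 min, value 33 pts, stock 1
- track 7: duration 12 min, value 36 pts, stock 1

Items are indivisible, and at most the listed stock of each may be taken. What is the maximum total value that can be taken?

153 pts

Top feasible selections:
- 3×track 9 + 1×track 7: duration 21, value 153
- 3×track 9 + 1×track 5: duration 17, value 150
Best: 153 pts.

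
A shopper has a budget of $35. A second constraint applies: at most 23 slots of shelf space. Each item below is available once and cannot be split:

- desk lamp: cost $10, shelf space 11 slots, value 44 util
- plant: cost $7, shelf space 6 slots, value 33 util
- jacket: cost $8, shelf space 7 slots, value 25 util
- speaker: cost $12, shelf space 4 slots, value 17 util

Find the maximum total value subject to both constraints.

94 util

Feasible sets respecting both limits:
- desk lamp+plant+speaker: cost 29, shelf space 21, value 94
- desk lamp+jacket+speaker: cost 30, shelf space 22, value 86
- desk lamp+plant: cost 17, shelf space 17, value 77
- plant+jacket+speaker: cost 27, shelf space 17, value 75
Best: 94 util.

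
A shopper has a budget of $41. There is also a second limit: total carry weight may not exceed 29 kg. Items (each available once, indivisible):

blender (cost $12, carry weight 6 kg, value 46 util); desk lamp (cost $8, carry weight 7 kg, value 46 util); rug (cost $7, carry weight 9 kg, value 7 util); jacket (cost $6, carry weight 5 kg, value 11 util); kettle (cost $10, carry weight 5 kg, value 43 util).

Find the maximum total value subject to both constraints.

Feasible sets respecting both limits:
- blender+desk lamp+jacket+kettle: cost 36, carry weight 23, value 146
- blender+desk lamp+rug+kettle: cost 37, carry weight 27, value 142
- blender+desk lamp+kettle: cost 30, carry weight 18, value 135
Best: 146 util.

146 util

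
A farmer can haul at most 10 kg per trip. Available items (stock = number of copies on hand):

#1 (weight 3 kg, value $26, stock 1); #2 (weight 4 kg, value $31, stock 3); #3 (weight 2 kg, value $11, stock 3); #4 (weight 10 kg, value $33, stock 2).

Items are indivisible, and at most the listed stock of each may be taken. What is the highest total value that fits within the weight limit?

$73

Best selections within weight 10 and stock limits:
- 2×#2 + 1×#3: weight 10, value 73
- 1×#1 + 1×#2 + 1×#3: weight 9, value 68
- 1×#2 + 3×#3: weight 10, value 64
- 2×#2: weight 8, value 62
Best: $73.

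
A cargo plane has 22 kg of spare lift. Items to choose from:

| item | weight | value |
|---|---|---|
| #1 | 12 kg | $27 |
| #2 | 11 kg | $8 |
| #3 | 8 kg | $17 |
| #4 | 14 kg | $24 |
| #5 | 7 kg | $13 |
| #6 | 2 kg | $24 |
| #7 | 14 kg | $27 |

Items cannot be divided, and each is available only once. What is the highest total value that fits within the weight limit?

Check high-value combinations within 22 kg:
- #1+#3+#6: weight 12+8+2=22, value 27+17+24=68
- #1+#5+#6: weight 12+7+2=21, value 27+13+24=64
- #3+#5+#6: weight 8+7+2=17, value 17+13+24=54
Best: $68.

$68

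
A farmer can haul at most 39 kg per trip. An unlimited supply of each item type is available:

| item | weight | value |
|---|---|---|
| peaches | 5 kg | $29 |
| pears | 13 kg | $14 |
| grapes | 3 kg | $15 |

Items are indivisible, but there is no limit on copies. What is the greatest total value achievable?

$219

Best value-per-unit is peaches at 29/5; filling with it alone gives 7×29 = 203.
Optimal mix: 6×peaches + 3×grapes → weight 39, value 219.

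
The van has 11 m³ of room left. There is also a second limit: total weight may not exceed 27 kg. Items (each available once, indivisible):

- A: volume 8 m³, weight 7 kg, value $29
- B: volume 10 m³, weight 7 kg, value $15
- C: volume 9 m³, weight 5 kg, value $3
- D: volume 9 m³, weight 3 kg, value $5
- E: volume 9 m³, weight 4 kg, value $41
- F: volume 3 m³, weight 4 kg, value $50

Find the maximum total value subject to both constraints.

$79

Feasible sets respecting both limits:
- A+F: volume 11, weight 11, value 79
- F: volume 3, weight 4, value 50
- E: volume 9, weight 4, value 41
Best: $79.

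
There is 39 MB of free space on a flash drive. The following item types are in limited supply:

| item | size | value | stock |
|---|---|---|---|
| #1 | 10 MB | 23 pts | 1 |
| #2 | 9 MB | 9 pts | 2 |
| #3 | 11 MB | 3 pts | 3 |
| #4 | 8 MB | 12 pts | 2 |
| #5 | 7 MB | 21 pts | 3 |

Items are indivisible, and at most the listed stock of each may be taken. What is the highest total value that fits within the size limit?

98 pts

Top feasible selections:
- 1×#1 + 1×#4 + 3×#5: size 39, value 98
- 2×#4 + 3×#5: size 37, value 87
- 1×#1 + 3×#5: size 31, value 86
- 1×#2 + 1×#4 + 3×#5: size 38, value 84
Best: 98 pts.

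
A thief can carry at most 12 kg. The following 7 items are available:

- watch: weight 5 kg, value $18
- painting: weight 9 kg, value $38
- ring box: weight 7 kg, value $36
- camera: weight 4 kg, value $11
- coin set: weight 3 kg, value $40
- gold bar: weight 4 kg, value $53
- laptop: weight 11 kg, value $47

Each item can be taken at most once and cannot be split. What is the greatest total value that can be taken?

This is a 0/1 knapsack; check combinations near the capacity.
- watch+coin set+gold bar: weight 5+3+4=12, value 18+40+53=111
- camera+coin set+gold bar: weight 4+3+4=11, value 11+40+53=104
- coin set+gold bar: weight 3+4=7, value 40+53=93
- ring box+gold bar: weight 7+4=11, value 36+53=89
- painting+coin set: weight 9+3=12, value 38+40=78
Best: $111.

$111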